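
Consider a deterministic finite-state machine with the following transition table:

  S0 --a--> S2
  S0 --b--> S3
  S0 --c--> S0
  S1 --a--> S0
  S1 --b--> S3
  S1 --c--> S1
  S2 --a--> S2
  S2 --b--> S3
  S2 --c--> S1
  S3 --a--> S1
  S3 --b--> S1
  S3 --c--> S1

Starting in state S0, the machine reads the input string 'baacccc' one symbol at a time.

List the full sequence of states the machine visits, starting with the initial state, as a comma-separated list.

Answer: S0, S3, S1, S0, S0, S0, S0, S0

Derivation:
Start: S0
  read 'b': S0 --b--> S3
  read 'a': S3 --a--> S1
  read 'a': S1 --a--> S0
  read 'c': S0 --c--> S0
  read 'c': S0 --c--> S0
  read 'c': S0 --c--> S0
  read 'c': S0 --c--> S0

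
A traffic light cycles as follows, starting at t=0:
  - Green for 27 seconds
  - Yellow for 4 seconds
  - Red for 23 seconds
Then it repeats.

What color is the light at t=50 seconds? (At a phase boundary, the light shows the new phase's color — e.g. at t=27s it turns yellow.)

Cycle length = 27 + 4 + 23 = 54s
t = 50, phase_t = 50 mod 54 = 50
50 >= 31 → RED

Answer: red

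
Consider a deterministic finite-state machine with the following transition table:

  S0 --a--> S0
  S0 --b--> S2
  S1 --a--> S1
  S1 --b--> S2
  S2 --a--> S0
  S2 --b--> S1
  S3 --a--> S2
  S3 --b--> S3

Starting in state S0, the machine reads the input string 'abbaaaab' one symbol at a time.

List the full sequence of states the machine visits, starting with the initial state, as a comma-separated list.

Start: S0
  read 'a': S0 --a--> S0
  read 'b': S0 --b--> S2
  read 'b': S2 --b--> S1
  read 'a': S1 --a--> S1
  read 'a': S1 --a--> S1
  read 'a': S1 --a--> S1
  read 'a': S1 --a--> S1
  read 'b': S1 --b--> S2

Answer: S0, S0, S2, S1, S1, S1, S1, S1, S2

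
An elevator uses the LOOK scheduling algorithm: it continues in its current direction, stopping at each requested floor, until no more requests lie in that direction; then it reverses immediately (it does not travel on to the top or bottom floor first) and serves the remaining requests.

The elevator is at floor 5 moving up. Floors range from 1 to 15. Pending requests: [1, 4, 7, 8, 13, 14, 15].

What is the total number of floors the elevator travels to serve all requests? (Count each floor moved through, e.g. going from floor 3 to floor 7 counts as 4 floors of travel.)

Start at floor 5 moving up, LOOK stop order: [7, 8, 13, 14, 15, 4, 1]
  5 → 7: |7-5| = 2, total = 2
  7 → 8: |8-7| = 1, total = 3
  8 → 13: |13-8| = 5, total = 8
  13 → 14: |14-13| = 1, total = 9
  14 → 15: |15-14| = 1, total = 10
  15 → 4: |4-15| = 11, total = 21
  4 → 1: |1-4| = 3, total = 24

Answer: 24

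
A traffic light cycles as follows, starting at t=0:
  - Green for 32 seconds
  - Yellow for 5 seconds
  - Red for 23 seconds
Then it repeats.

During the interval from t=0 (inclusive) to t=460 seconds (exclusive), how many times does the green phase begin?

Answer: 8

Derivation:
Cycle = 32+5+23 = 60s
green phase starts at t = k*60 + 0 for k=0,1,2,...
Need k*60+0 < 460 → k < 7.667
k ∈ {0, ..., 7} → 8 starts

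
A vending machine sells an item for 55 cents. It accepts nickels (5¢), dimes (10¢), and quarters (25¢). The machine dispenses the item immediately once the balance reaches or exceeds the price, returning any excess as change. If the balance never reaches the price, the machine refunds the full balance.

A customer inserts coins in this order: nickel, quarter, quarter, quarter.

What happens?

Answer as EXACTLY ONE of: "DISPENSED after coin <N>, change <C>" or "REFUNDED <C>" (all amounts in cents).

Answer: DISPENSED after coin 3, change 0

Derivation:
Price: 55¢
Coin 1 (nickel, 5¢): balance = 5¢
Coin 2 (quarter, 25¢): balance = 30¢
Coin 3 (quarter, 25¢): balance = 55¢
  → balance >= price → DISPENSE, change = 55 - 55 = 0¢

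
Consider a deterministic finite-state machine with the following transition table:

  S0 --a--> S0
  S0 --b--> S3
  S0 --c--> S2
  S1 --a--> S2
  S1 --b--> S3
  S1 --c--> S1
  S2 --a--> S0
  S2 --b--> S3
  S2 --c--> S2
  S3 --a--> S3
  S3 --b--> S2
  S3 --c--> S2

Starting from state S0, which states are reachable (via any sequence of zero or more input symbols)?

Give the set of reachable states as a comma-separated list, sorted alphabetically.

BFS from S0:
  visit S0: S0--a-->S0 (seen), S0--b-->S3 (new), S0--c-->S2 (new)
  visit S3: S3--a-->S3 (seen), S3--b-->S2 (seen), S3--c-->S2 (seen)
  visit S2: S2--a-->S0 (seen), S2--b-->S3 (seen), S2--c-->S2 (seen)

Answer: S0, S2, S3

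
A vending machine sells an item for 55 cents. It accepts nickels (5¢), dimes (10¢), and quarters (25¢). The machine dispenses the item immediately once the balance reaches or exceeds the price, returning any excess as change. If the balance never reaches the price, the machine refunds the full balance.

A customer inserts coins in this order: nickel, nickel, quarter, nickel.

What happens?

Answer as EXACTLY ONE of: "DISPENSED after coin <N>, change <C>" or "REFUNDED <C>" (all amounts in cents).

Answer: REFUNDED 40

Derivation:
Price: 55¢
Coin 1 (nickel, 5¢): balance = 5¢
Coin 2 (nickel, 5¢): balance = 10¢
Coin 3 (quarter, 25¢): balance = 35¢
Coin 4 (nickel, 5¢): balance = 40¢
All coins inserted, balance 40¢ < price 55¢ → REFUND 40¢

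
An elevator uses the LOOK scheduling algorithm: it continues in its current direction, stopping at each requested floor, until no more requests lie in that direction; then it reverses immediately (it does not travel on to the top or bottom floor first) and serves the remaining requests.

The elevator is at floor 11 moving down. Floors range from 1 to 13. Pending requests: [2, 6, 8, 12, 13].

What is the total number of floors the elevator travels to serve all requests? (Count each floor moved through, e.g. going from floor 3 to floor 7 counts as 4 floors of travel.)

Start at floor 11 moving down, LOOK stop order: [8, 6, 2, 12, 13]
  11 → 8: |8-11| = 3, total = 3
  8 → 6: |6-8| = 2, total = 5
  6 → 2: |2-6| = 4, total = 9
  2 → 12: |12-2| = 10, total = 19
  12 → 13: |13-12| = 1, total = 20

Answer: 20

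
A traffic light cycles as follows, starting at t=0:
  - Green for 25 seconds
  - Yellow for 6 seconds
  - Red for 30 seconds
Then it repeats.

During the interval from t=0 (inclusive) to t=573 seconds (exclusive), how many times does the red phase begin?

Cycle = 25+6+30 = 61s
red phase starts at t = k*61 + 31 for k=0,1,2,...
Need k*61+31 < 573 → k < 8.885
k ∈ {0, ..., 8} → 9 starts

Answer: 9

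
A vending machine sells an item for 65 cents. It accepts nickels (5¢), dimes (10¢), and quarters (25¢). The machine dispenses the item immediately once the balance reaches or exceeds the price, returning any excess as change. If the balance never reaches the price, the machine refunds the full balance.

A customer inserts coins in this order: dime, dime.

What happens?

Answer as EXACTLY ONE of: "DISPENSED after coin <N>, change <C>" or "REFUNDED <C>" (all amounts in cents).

Answer: REFUNDED 20

Derivation:
Price: 65¢
Coin 1 (dime, 10¢): balance = 10¢
Coin 2 (dime, 10¢): balance = 20¢
All coins inserted, balance 20¢ < price 65¢ → REFUND 20¢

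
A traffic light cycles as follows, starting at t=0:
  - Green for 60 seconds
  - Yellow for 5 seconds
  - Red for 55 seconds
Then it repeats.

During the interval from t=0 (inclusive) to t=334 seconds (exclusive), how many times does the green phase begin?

Answer: 3

Derivation:
Cycle = 60+5+55 = 120s
green phase starts at t = k*120 + 0 for k=0,1,2,...
Need k*120+0 < 334 → k < 2.783
k ∈ {0, ..., 2} → 3 starts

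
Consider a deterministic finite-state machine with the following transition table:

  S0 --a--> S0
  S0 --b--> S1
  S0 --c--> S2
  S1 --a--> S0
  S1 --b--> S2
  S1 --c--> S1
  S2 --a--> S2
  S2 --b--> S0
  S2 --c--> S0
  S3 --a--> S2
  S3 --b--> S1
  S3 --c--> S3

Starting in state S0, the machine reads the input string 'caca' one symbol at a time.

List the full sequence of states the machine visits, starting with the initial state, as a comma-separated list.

Answer: S0, S2, S2, S0, S0

Derivation:
Start: S0
  read 'c': S0 --c--> S2
  read 'a': S2 --a--> S2
  read 'c': S2 --c--> S0
  read 'a': S0 --a--> S0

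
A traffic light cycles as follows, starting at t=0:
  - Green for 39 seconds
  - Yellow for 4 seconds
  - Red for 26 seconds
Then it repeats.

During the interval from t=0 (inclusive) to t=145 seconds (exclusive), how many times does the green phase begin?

Answer: 3

Derivation:
Cycle = 39+4+26 = 69s
green phase starts at t = k*69 + 0 for k=0,1,2,...
Need k*69+0 < 145 → k < 2.101
k ∈ {0, ..., 2} → 3 starts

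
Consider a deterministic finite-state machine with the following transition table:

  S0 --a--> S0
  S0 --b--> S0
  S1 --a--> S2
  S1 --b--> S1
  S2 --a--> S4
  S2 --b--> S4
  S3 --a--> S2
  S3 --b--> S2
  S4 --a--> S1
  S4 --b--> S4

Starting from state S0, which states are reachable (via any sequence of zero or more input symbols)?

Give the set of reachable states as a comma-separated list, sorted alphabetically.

BFS from S0:
  visit S0: S0--a-->S0 (seen), S0--b-->S0 (seen)

Answer: S0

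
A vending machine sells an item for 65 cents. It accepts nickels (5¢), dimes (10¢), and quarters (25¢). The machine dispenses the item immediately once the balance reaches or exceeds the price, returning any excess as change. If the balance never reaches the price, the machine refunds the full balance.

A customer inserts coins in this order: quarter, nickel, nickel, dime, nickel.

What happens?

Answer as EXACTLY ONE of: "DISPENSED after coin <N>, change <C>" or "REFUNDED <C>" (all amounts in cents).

Price: 65¢
Coin 1 (quarter, 25¢): balance = 25¢
Coin 2 (nickel, 5¢): balance = 30¢
Coin 3 (nickel, 5¢): balance = 35¢
Coin 4 (dime, 10¢): balance = 45¢
Coin 5 (nickel, 5¢): balance = 50¢
All coins inserted, balance 50¢ < price 65¢ → REFUND 50¢

Answer: REFUNDED 50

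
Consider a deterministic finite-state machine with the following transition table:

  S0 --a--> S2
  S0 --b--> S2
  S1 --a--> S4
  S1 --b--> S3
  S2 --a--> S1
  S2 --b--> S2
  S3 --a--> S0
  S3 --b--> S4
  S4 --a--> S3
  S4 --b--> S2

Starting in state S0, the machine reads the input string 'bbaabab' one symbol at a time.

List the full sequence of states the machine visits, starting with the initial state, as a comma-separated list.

Answer: S0, S2, S2, S1, S4, S2, S1, S3

Derivation:
Start: S0
  read 'b': S0 --b--> S2
  read 'b': S2 --b--> S2
  read 'a': S2 --a--> S1
  read 'a': S1 --a--> S4
  read 'b': S4 --b--> S2
  read 'a': S2 --a--> S1
  read 'b': S1 --b--> S3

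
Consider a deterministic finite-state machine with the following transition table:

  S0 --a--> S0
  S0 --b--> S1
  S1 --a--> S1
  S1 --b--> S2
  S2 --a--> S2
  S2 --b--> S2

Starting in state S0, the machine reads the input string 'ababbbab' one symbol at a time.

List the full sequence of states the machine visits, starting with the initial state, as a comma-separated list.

Start: S0
  read 'a': S0 --a--> S0
  read 'b': S0 --b--> S1
  read 'a': S1 --a--> S1
  read 'b': S1 --b--> S2
  read 'b': S2 --b--> S2
  read 'b': S2 --b--> S2
  read 'a': S2 --a--> S2
  read 'b': S2 --b--> S2

Answer: S0, S0, S1, S1, S2, S2, S2, S2, S2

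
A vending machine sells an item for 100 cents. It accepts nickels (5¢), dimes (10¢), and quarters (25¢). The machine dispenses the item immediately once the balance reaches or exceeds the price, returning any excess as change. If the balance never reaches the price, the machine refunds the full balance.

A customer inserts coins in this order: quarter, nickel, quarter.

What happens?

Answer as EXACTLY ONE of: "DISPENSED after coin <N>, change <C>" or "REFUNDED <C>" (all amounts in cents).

Price: 100¢
Coin 1 (quarter, 25¢): balance = 25¢
Coin 2 (nickel, 5¢): balance = 30¢
Coin 3 (quarter, 25¢): balance = 55¢
All coins inserted, balance 55¢ < price 100¢ → REFUND 55¢

Answer: REFUNDED 55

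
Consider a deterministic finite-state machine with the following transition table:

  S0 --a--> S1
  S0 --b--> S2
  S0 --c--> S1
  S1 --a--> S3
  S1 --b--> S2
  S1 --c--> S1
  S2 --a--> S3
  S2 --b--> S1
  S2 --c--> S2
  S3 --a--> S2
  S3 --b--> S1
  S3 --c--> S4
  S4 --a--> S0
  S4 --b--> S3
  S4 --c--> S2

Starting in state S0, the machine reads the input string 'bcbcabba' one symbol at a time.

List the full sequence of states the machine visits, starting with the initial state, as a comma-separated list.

Start: S0
  read 'b': S0 --b--> S2
  read 'c': S2 --c--> S2
  read 'b': S2 --b--> S1
  read 'c': S1 --c--> S1
  read 'a': S1 --a--> S3
  read 'b': S3 --b--> S1
  read 'b': S1 --b--> S2
  read 'a': S2 --a--> S3

Answer: S0, S2, S2, S1, S1, S3, S1, S2, S3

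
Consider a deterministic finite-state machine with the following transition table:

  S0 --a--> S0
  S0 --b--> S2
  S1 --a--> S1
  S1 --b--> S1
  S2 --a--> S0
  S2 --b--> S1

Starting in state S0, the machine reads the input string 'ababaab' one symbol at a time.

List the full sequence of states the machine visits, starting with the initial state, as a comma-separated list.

Answer: S0, S0, S2, S0, S2, S0, S0, S2

Derivation:
Start: S0
  read 'a': S0 --a--> S0
  read 'b': S0 --b--> S2
  read 'a': S2 --a--> S0
  read 'b': S0 --b--> S2
  read 'a': S2 --a--> S0
  read 'a': S0 --a--> S0
  read 'b': S0 --b--> S2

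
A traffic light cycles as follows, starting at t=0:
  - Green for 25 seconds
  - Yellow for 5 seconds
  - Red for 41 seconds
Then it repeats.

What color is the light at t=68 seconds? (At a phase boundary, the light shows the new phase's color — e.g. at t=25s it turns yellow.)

Answer: red

Derivation:
Cycle length = 25 + 5 + 41 = 71s
t = 68, phase_t = 68 mod 71 = 68
68 >= 30 → RED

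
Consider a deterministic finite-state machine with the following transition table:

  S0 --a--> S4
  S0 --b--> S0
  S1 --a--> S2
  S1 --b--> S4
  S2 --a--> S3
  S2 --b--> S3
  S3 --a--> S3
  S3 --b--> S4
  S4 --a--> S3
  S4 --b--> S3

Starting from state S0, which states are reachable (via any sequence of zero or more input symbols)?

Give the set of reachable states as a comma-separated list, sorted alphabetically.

BFS from S0:
  visit S0: S0--a-->S4 (new), S0--b-->S0 (seen)
  visit S4: S4--a-->S3 (new), S4--b-->S3 (seen)
  visit S3: S3--a-->S3 (seen), S3--b-->S4 (seen)

Answer: S0, S3, S4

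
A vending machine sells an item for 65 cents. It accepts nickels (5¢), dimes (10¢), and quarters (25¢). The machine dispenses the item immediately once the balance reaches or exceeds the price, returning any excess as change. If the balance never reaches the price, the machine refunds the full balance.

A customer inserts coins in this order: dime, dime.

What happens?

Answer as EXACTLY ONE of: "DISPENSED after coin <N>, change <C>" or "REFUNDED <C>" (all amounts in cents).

Answer: REFUNDED 20

Derivation:
Price: 65¢
Coin 1 (dime, 10¢): balance = 10¢
Coin 2 (dime, 10¢): balance = 20¢
All coins inserted, balance 20¢ < price 65¢ → REFUND 20¢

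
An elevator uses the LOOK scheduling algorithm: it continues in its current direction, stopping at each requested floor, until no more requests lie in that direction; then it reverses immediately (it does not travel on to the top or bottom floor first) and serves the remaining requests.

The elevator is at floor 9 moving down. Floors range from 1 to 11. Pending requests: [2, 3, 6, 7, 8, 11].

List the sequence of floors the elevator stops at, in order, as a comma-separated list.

Current: 9, moving DOWN
Serve below first (descending): [8, 7, 6, 3, 2]
Then reverse, serve above (ascending): [11]

Answer: 8, 7, 6, 3, 2, 11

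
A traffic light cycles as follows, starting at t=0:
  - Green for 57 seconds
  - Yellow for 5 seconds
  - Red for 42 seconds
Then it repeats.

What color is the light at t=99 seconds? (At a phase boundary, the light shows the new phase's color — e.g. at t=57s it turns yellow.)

Answer: red

Derivation:
Cycle length = 57 + 5 + 42 = 104s
t = 99, phase_t = 99 mod 104 = 99
99 >= 62 → RED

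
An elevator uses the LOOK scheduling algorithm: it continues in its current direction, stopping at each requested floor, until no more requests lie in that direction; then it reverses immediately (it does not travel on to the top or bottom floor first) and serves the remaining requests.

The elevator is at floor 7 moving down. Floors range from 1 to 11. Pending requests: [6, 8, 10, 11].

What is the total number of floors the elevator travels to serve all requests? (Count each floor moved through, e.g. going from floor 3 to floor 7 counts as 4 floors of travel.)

Start at floor 7 moving down, LOOK stop order: [6, 8, 10, 11]
  7 → 6: |6-7| = 1, total = 1
  6 → 8: |8-6| = 2, total = 3
  8 → 10: |10-8| = 2, total = 5
  10 → 11: |11-10| = 1, total = 6

Answer: 6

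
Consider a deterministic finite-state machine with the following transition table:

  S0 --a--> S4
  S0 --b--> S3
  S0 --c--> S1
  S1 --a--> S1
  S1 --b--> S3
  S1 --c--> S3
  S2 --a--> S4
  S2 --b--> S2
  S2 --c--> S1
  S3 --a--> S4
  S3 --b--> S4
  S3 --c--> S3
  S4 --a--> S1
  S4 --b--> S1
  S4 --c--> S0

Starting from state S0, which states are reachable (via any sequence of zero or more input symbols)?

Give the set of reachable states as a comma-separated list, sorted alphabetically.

BFS from S0:
  visit S0: S0--a-->S4 (new), S0--b-->S3 (new), S0--c-->S1 (new)
  visit S4: S4--a-->S1 (seen), S4--b-->S1 (seen), S4--c-->S0 (seen)
  visit S3: S3--a-->S4 (seen), S3--b-->S4 (seen), S3--c-->S3 (seen)
  visit S1: S1--a-->S1 (seen), S1--b-->S3 (seen), S1--c-->S3 (seen)

Answer: S0, S1, S3, S4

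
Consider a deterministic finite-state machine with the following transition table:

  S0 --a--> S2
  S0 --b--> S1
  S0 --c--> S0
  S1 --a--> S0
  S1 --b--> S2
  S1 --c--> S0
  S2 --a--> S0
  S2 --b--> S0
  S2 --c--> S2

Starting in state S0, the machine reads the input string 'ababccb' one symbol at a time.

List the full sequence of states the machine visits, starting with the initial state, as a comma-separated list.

Answer: S0, S2, S0, S2, S0, S0, S0, S1

Derivation:
Start: S0
  read 'a': S0 --a--> S2
  read 'b': S2 --b--> S0
  read 'a': S0 --a--> S2
  read 'b': S2 --b--> S0
  read 'c': S0 --c--> S0
  read 'c': S0 --c--> S0
  read 'b': S0 --b--> S1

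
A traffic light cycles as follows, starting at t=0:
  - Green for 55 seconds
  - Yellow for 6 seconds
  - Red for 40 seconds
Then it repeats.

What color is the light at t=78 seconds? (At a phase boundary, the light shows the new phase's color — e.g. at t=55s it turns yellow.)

Cycle length = 55 + 6 + 40 = 101s
t = 78, phase_t = 78 mod 101 = 78
78 >= 61 → RED

Answer: red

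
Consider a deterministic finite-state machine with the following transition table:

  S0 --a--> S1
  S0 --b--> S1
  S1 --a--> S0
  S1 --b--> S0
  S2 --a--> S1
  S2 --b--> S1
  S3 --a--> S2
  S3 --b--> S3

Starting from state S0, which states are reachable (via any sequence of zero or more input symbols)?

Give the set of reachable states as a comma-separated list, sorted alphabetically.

Answer: S0, S1

Derivation:
BFS from S0:
  visit S0: S0--a-->S1 (new), S0--b-->S1 (seen)
  visit S1: S1--a-->S0 (seen), S1--b-->S0 (seen)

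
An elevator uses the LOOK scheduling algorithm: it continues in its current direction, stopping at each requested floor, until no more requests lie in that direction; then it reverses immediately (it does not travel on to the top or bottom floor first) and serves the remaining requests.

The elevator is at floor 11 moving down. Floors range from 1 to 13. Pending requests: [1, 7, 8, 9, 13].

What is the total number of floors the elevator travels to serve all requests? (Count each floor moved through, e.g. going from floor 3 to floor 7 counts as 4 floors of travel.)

Start at floor 11 moving down, LOOK stop order: [9, 8, 7, 1, 13]
  11 → 9: |9-11| = 2, total = 2
  9 → 8: |8-9| = 1, total = 3
  8 → 7: |7-8| = 1, total = 4
  7 → 1: |1-7| = 6, total = 10
  1 → 13: |13-1| = 12, total = 22

Answer: 22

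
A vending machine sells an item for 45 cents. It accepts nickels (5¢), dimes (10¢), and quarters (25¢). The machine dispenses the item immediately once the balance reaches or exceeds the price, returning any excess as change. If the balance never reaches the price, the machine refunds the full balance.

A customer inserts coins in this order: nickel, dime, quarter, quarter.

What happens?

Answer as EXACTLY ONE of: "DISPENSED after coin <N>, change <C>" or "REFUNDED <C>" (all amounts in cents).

Answer: DISPENSED after coin 4, change 20

Derivation:
Price: 45¢
Coin 1 (nickel, 5¢): balance = 5¢
Coin 2 (dime, 10¢): balance = 15¢
Coin 3 (quarter, 25¢): balance = 40¢
Coin 4 (quarter, 25¢): balance = 65¢
  → balance >= price → DISPENSE, change = 65 - 45 = 20¢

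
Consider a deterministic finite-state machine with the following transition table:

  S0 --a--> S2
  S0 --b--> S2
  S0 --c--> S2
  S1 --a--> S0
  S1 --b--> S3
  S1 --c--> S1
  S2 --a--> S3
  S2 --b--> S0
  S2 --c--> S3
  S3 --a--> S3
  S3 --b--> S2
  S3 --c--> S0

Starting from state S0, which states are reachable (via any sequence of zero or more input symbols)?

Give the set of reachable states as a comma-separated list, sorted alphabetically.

BFS from S0:
  visit S0: S0--a-->S2 (new), S0--b-->S2 (seen), S0--c-->S2 (seen)
  visit S2: S2--a-->S3 (new), S2--b-->S0 (seen), S2--c-->S3 (seen)
  visit S3: S3--a-->S3 (seen), S3--b-->S2 (seen), S3--c-->S0 (seen)

Answer: S0, S2, S3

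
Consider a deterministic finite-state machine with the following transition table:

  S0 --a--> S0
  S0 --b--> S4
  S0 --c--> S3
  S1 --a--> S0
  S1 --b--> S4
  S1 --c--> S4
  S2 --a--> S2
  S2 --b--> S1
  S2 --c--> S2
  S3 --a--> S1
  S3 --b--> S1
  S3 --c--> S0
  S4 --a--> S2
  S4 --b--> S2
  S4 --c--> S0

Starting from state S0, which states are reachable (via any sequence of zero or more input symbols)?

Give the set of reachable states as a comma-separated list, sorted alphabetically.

Answer: S0, S1, S2, S3, S4

Derivation:
BFS from S0:
  visit S0: S0--a-->S0 (seen), S0--b-->S4 (new), S0--c-->S3 (new)
  visit S4: S4--a-->S2 (new), S4--b-->S2 (seen), S4--c-->S0 (seen)
  visit S3: S3--a-->S1 (new), S3--b-->S1 (seen), S3--c-->S0 (seen)
  visit S2: S2--a-->S2 (seen), S2--b-->S1 (seen), S2--c-->S2 (seen)
  visit S1: S1--a-->S0 (seen), S1--b-->S4 (seen), S1--c-->S4 (seen)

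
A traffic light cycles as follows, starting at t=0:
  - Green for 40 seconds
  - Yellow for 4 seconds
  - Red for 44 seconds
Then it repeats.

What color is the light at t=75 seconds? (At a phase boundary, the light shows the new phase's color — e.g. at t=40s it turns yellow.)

Cycle length = 40 + 4 + 44 = 88s
t = 75, phase_t = 75 mod 88 = 75
75 >= 44 → RED

Answer: red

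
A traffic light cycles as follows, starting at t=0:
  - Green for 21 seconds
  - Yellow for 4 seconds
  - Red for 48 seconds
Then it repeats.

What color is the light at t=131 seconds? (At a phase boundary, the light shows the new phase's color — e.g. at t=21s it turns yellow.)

Answer: red

Derivation:
Cycle length = 21 + 4 + 48 = 73s
t = 131, phase_t = 131 mod 73 = 58
58 >= 25 → RED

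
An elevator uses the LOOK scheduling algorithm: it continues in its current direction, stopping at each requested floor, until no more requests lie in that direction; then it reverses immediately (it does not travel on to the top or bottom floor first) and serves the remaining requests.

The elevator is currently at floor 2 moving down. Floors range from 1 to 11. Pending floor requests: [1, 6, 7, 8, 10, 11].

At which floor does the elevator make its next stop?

Current floor: 2, direction: down
Requests above: [6, 7, 8, 10, 11]
Requests below: [1]
Moving down and requests lie below → nearest below is max([1]) = 1

Answer: 1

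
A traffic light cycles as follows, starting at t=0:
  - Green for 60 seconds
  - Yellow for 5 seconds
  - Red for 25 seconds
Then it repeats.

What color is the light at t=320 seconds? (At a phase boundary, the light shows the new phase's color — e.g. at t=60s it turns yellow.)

Cycle length = 60 + 5 + 25 = 90s
t = 320, phase_t = 320 mod 90 = 50
50 < 60 (green end) → GREEN

Answer: green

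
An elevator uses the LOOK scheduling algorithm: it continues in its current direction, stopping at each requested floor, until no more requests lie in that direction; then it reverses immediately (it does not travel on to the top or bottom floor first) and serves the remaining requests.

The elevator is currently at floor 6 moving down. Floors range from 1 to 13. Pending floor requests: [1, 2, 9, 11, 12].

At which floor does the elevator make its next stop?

Current floor: 6, direction: down
Requests above: [9, 11, 12]
Requests below: [1, 2]
Moving down and requests lie below → nearest below is max([1, 2]) = 2

Answer: 2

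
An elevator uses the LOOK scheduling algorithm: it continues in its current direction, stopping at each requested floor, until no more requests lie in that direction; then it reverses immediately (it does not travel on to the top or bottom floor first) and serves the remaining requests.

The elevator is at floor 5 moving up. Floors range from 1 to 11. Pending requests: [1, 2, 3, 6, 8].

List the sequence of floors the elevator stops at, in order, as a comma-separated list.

Answer: 6, 8, 3, 2, 1

Derivation:
Current: 5, moving UP
Serve above first (ascending): [6, 8]
Then reverse, serve below (descending): [3, 2, 1]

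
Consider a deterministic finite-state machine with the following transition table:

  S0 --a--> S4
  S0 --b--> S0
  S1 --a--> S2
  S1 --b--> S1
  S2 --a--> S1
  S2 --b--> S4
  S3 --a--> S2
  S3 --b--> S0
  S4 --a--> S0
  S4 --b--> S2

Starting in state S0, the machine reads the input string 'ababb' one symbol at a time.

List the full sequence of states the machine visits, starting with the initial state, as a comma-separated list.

Start: S0
  read 'a': S0 --a--> S4
  read 'b': S4 --b--> S2
  read 'a': S2 --a--> S1
  read 'b': S1 --b--> S1
  read 'b': S1 --b--> S1

Answer: S0, S4, S2, S1, S1, S1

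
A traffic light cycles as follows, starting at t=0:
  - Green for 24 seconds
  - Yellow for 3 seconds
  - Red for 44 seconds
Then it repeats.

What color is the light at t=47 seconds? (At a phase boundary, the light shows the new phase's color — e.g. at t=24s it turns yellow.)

Answer: red

Derivation:
Cycle length = 24 + 3 + 44 = 71s
t = 47, phase_t = 47 mod 71 = 47
47 >= 27 → RED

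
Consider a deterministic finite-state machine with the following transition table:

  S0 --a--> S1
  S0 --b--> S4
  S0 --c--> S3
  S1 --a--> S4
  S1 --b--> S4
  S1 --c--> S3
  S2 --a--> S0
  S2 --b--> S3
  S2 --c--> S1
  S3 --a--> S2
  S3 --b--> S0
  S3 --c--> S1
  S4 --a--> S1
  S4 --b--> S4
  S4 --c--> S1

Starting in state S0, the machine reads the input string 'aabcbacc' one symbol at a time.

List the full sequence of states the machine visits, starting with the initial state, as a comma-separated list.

Start: S0
  read 'a': S0 --a--> S1
  read 'a': S1 --a--> S4
  read 'b': S4 --b--> S4
  read 'c': S4 --c--> S1
  read 'b': S1 --b--> S4
  read 'a': S4 --a--> S1
  read 'c': S1 --c--> S3
  read 'c': S3 --c--> S1

Answer: S0, S1, S4, S4, S1, S4, S1, S3, S1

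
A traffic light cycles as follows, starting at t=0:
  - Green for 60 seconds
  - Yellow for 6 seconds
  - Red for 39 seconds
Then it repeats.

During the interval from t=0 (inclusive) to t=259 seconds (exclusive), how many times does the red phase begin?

Cycle = 60+6+39 = 105s
red phase starts at t = k*105 + 66 for k=0,1,2,...
Need k*105+66 < 259 → k < 1.838
k ∈ {0, ..., 1} → 2 starts

Answer: 2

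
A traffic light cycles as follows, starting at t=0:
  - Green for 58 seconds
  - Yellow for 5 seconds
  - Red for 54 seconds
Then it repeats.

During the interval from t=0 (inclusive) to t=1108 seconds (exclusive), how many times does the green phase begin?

Cycle = 58+5+54 = 117s
green phase starts at t = k*117 + 0 for k=0,1,2,...
Need k*117+0 < 1108 → k < 9.470
k ∈ {0, ..., 9} → 10 starts

Answer: 10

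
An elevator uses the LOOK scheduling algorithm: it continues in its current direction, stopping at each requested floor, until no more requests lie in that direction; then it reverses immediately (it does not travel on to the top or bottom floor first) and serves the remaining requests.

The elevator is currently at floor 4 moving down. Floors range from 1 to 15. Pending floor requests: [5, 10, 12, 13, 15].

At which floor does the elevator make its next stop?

Answer: 5

Derivation:
Current floor: 4, direction: down
Requests above: [5, 10, 12, 13, 15]
Requests below: []
Moving down but no requests below → reverse; nearest above is min([5, 10, 12, 13, 15]) = 5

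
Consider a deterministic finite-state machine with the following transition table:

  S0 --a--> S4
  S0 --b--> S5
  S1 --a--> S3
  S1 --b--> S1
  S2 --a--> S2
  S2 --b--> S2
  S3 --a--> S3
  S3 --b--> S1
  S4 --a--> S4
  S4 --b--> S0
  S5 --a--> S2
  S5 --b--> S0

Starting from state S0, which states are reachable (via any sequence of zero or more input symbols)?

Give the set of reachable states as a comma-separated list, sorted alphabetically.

Answer: S0, S2, S4, S5

Derivation:
BFS from S0:
  visit S0: S0--a-->S4 (new), S0--b-->S5 (new)
  visit S4: S4--a-->S4 (seen), S4--b-->S0 (seen)
  visit S5: S5--a-->S2 (new), S5--b-->S0 (seen)
  visit S2: S2--a-->S2 (seen), S2--b-->S2 (seen)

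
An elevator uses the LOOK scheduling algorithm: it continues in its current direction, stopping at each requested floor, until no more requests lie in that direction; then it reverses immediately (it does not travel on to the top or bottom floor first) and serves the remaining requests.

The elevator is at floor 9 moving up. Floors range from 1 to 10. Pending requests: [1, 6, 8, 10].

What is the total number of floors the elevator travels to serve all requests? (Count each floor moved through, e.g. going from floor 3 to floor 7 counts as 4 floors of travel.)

Answer: 10

Derivation:
Start at floor 9 moving up, LOOK stop order: [10, 8, 6, 1]
  9 → 10: |10-9| = 1, total = 1
  10 → 8: |8-10| = 2, total = 3
  8 → 6: |6-8| = 2, total = 5
  6 → 1: |1-6| = 5, total = 10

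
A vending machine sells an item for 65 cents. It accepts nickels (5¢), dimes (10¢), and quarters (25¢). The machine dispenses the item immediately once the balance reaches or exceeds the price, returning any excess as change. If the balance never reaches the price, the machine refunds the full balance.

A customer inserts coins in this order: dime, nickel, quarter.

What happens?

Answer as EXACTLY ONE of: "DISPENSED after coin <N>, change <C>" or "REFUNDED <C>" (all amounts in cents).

Answer: REFUNDED 40

Derivation:
Price: 65¢
Coin 1 (dime, 10¢): balance = 10¢
Coin 2 (nickel, 5¢): balance = 15¢
Coin 3 (quarter, 25¢): balance = 40¢
All coins inserted, balance 40¢ < price 65¢ → REFUND 40¢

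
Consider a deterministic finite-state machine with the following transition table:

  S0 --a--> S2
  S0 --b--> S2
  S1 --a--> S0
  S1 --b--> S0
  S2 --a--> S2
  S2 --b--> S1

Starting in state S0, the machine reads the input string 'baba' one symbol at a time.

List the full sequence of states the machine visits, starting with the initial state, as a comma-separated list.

Answer: S0, S2, S2, S1, S0

Derivation:
Start: S0
  read 'b': S0 --b--> S2
  read 'a': S2 --a--> S2
  read 'b': S2 --b--> S1
  read 'a': S1 --a--> S0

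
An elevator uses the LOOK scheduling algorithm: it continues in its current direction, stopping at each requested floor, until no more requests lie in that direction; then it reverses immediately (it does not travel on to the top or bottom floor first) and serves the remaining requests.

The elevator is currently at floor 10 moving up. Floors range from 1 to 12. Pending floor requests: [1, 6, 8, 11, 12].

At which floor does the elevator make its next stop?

Current floor: 10, direction: up
Requests above: [11, 12]
Requests below: [1, 6, 8]
Moving up and requests lie above → nearest above is min([11, 12]) = 11

Answer: 11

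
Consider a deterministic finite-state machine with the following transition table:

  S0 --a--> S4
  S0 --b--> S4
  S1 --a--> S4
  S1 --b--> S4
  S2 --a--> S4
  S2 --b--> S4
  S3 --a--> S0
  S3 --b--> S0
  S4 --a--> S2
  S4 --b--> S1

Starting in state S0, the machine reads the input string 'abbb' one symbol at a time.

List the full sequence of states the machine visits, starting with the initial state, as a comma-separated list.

Start: S0
  read 'a': S0 --a--> S4
  read 'b': S4 --b--> S1
  read 'b': S1 --b--> S4
  read 'b': S4 --b--> S1

Answer: S0, S4, S1, S4, S1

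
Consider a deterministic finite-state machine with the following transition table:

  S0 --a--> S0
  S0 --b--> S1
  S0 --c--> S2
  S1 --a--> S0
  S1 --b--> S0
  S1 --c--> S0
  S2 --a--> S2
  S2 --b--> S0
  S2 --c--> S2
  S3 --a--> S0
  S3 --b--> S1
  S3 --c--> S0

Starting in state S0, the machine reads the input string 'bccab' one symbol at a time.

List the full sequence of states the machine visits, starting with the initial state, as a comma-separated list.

Start: S0
  read 'b': S0 --b--> S1
  read 'c': S1 --c--> S0
  read 'c': S0 --c--> S2
  read 'a': S2 --a--> S2
  read 'b': S2 --b--> S0

Answer: S0, S1, S0, S2, S2, S0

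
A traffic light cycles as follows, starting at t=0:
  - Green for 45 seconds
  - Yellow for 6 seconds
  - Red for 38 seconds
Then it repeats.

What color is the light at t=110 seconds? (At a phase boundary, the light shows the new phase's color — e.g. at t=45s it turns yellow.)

Answer: green

Derivation:
Cycle length = 45 + 6 + 38 = 89s
t = 110, phase_t = 110 mod 89 = 21
21 < 45 (green end) → GREEN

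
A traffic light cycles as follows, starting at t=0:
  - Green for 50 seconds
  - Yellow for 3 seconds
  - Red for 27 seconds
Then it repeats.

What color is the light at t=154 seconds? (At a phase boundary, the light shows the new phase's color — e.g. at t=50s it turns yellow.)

Cycle length = 50 + 3 + 27 = 80s
t = 154, phase_t = 154 mod 80 = 74
74 >= 53 → RED

Answer: red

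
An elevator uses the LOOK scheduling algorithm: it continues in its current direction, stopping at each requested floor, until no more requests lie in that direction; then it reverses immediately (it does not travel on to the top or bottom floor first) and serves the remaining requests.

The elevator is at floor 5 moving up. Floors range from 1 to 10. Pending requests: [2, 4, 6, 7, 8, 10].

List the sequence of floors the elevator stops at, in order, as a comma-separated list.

Current: 5, moving UP
Serve above first (ascending): [6, 7, 8, 10]
Then reverse, serve below (descending): [4, 2]

Answer: 6, 7, 8, 10, 4, 2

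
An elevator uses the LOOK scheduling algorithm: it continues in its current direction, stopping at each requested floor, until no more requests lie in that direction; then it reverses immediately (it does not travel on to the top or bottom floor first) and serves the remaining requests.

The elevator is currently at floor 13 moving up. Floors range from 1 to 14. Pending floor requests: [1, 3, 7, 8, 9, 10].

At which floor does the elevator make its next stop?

Current floor: 13, direction: up
Requests above: []
Requests below: [1, 3, 7, 8, 9, 10]
Moving up but no requests above → reverse; nearest below is max([1, 3, 7, 8, 9, 10]) = 10

Answer: 10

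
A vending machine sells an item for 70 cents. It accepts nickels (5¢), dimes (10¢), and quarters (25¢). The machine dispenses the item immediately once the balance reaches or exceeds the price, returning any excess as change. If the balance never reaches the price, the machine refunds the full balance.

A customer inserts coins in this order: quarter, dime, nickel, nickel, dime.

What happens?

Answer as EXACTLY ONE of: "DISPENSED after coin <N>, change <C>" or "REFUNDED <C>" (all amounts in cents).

Price: 70¢
Coin 1 (quarter, 25¢): balance = 25¢
Coin 2 (dime, 10¢): balance = 35¢
Coin 3 (nickel, 5¢): balance = 40¢
Coin 4 (nickel, 5¢): balance = 45¢
Coin 5 (dime, 10¢): balance = 55¢
All coins inserted, balance 55¢ < price 70¢ → REFUND 55¢

Answer: REFUNDED 55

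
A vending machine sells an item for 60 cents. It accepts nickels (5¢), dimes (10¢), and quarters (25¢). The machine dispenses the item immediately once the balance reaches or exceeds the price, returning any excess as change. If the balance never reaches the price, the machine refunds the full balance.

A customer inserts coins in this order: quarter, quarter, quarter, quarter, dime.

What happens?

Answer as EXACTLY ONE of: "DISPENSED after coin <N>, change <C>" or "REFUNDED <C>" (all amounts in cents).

Price: 60¢
Coin 1 (quarter, 25¢): balance = 25¢
Coin 2 (quarter, 25¢): balance = 50¢
Coin 3 (quarter, 25¢): balance = 75¢
  → balance >= price → DISPENSE, change = 75 - 60 = 15¢

Answer: DISPENSED after coin 3, change 15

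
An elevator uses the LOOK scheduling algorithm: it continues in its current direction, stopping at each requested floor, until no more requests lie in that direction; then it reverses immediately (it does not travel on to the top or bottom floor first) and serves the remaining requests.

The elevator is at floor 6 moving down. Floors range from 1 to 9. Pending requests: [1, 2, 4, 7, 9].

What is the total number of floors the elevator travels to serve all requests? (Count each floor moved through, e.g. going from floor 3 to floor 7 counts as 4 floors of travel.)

Start at floor 6 moving down, LOOK stop order: [4, 2, 1, 7, 9]
  6 → 4: |4-6| = 2, total = 2
  4 → 2: |2-4| = 2, total = 4
  2 → 1: |1-2| = 1, total = 5
  1 → 7: |7-1| = 6, total = 11
  7 → 9: |9-7| = 2, total = 13

Answer: 13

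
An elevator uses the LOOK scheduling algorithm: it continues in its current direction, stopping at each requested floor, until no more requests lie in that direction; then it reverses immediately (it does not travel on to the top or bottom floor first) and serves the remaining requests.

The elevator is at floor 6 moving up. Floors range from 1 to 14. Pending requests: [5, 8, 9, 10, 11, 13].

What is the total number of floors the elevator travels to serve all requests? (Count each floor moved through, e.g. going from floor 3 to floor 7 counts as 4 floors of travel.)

Answer: 15

Derivation:
Start at floor 6 moving up, LOOK stop order: [8, 9, 10, 11, 13, 5]
  6 → 8: |8-6| = 2, total = 2
  8 → 9: |9-8| = 1, total = 3
  9 → 10: |10-9| = 1, total = 4
  10 → 11: |11-10| = 1, total = 5
  11 → 13: |13-11| = 2, total = 7
  13 → 5: |5-13| = 8, total = 15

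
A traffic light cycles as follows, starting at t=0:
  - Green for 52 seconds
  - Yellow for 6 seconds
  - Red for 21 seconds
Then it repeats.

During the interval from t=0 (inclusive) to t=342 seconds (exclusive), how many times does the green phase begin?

Answer: 5

Derivation:
Cycle = 52+6+21 = 79s
green phase starts at t = k*79 + 0 for k=0,1,2,...
Need k*79+0 < 342 → k < 4.329
k ∈ {0, ..., 4} → 5 starts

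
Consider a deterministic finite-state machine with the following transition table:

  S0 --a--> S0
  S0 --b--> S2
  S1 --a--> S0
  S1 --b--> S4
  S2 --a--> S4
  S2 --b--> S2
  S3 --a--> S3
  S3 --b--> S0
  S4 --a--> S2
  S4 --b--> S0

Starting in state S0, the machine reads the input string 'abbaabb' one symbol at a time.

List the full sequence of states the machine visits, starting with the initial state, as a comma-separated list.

Answer: S0, S0, S2, S2, S4, S2, S2, S2

Derivation:
Start: S0
  read 'a': S0 --a--> S0
  read 'b': S0 --b--> S2
  read 'b': S2 --b--> S2
  read 'a': S2 --a--> S4
  read 'a': S4 --a--> S2
  read 'b': S2 --b--> S2
  read 'b': S2 --b--> S2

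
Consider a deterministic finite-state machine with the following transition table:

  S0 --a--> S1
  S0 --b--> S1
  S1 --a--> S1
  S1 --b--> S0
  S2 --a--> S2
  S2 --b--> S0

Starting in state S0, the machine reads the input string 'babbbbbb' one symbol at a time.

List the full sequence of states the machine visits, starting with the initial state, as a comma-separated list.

Start: S0
  read 'b': S0 --b--> S1
  read 'a': S1 --a--> S1
  read 'b': S1 --b--> S0
  read 'b': S0 --b--> S1
  read 'b': S1 --b--> S0
  read 'b': S0 --b--> S1
  read 'b': S1 --b--> S0
  read 'b': S0 --b--> S1

Answer: S0, S1, S1, S0, S1, S0, S1, S0, S1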